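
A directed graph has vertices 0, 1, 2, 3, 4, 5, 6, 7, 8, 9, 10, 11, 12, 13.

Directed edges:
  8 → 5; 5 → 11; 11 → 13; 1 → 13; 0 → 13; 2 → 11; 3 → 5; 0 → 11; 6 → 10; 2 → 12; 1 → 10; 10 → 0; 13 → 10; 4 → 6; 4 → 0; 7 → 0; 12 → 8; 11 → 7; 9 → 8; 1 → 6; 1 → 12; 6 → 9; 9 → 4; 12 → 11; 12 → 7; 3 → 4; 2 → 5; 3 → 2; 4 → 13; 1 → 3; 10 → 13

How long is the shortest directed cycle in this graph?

For each vertex v, BFS finds the shortest path from v back to v.
The shortest such closed walk is 10 → 13 → 10, length 2.

2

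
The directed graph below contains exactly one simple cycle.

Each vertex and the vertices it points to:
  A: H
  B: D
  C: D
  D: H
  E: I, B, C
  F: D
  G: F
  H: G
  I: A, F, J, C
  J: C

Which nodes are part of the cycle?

D, F, G, H

DFS with gray/black marking from F:
F gray
  D gray
    H gray
      G gray
        G→F: F is gray → back edge
Back edge closes the cycle F → D → H → G → F; its vertices are {D, F, G, H}.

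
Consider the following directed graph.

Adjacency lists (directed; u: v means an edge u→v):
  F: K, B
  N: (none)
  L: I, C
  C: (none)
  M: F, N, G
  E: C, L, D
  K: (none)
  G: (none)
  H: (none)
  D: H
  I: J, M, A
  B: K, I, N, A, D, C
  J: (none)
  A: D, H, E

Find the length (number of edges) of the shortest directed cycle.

4

For each vertex v, BFS finds the shortest path from v back to v.
The shortest such closed walk is B → I → M → F → B, length 4.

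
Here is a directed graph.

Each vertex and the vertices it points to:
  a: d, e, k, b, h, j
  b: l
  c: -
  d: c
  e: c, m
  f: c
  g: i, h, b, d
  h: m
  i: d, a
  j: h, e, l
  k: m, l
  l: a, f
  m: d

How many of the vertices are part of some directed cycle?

5

A vertex is on a directed cycle iff it belongs to a strongly connected component of size ≥ 2 (or has a self-loop).
The vertices on cycles are {a, b, j, k, l} — 5 in total.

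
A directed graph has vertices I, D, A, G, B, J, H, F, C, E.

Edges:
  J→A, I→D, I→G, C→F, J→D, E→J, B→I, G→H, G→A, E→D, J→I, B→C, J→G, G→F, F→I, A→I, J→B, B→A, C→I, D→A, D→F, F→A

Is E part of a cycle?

No

E lies on a cycle iff there is a path from E back to itself.
Exploring from E, it never reaches itself; equivalently, its strongly connected component is a singleton.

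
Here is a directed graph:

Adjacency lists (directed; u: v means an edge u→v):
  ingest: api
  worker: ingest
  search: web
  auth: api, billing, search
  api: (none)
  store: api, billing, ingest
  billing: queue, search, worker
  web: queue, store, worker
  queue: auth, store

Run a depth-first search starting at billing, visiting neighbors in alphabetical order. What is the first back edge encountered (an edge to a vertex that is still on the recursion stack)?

auth->billing

DFS from billing (visiting neighbors in alphabetical order); mark gray on enter, black on exit:
billing gray
  queue gray
    auth gray
      api gray
      api black
      auth→billing: billing is gray → back edge
First back edge: auth → billing.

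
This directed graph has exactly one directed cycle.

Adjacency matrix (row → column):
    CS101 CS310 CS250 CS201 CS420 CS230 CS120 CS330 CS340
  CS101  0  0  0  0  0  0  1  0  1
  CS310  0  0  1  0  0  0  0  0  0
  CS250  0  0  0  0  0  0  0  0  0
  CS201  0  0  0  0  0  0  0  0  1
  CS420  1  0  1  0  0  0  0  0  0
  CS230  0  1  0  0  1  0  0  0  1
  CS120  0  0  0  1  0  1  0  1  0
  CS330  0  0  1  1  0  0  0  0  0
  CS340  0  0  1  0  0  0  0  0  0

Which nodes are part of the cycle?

DFS with gray/black marking from CS120:
CS120 gray
  CS230 gray
    CS340 gray
      CS250 gray
      CS250 black
    CS340 black
    CS310 gray
      CS310→CS250: CS250 black — skip
    CS310 black
    CS420 gray
      CS101 gray
        CS101→CS120: CS120 is gray → back edge
Back edge closes the cycle CS120 → CS230 → CS420 → CS101 → CS120; its vertices are {CS101, CS120, CS230, CS420}.

CS101, CS120, CS230, CS420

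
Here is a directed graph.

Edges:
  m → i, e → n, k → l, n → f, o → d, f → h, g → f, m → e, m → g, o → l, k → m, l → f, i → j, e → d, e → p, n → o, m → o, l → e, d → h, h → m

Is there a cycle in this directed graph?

Yes

DFS with white/gray/black marking, starting from n:
n gray
  f gray
    h gray
      m gray
        i gray
          j gray
          j black
        i black
        o gray
          d gray
            d→h: h is gray → back edge
Back edge found, so a cycle exists: h → m → o → d → h.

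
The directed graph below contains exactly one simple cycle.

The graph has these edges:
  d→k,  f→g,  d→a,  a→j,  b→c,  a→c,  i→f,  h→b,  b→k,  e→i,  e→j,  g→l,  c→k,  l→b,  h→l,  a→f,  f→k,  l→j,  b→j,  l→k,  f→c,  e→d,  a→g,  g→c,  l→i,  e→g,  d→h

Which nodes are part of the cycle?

f, g, i, l

DFS with gray/black marking from l:
l gray
  i gray
    f gray
      c gray
        k gray
        k black
      c black
      f→k: k black — skip
      g gray
        g→l: l is gray → back edge
Back edge closes the cycle l → i → f → g → l; its vertices are {f, g, i, l}.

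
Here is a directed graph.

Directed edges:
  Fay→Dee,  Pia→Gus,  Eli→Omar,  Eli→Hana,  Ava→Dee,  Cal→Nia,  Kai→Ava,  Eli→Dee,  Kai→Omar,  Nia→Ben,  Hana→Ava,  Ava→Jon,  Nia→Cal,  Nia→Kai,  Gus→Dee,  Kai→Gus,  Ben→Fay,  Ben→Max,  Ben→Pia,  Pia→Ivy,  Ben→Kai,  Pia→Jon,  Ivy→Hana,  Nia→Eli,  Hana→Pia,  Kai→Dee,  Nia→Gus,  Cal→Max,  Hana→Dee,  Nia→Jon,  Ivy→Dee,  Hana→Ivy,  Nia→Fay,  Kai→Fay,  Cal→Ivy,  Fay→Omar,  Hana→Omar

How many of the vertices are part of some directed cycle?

5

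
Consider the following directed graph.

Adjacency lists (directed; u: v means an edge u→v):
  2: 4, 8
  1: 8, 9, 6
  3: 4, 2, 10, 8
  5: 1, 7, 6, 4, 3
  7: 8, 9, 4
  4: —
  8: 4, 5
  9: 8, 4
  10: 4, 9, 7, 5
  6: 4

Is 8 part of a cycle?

8 is on a cycle iff 8 can reach itself via ≥1 edge.
8 → 5 → 1 → 8 — yes.

Yes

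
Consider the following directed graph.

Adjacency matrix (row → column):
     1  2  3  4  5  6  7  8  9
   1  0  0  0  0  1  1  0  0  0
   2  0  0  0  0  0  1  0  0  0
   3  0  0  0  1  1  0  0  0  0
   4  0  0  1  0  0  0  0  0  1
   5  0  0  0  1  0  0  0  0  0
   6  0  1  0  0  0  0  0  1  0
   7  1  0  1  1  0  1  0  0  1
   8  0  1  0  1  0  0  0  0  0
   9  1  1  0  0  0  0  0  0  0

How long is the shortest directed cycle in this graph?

For each vertex v, BFS finds the shortest path from v back to v.
The shortest such closed walk is 3 → 4 → 3, length 2.

2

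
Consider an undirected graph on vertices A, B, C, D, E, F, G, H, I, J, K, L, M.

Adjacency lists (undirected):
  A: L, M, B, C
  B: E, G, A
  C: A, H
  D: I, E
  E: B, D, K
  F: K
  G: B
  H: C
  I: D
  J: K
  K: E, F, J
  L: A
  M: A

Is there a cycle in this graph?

DFS, tracking each vertex's parent; an edge to a visited non-parent vertex closes a cycle.
Start from G:
visit G (parent –)
  visit B (parent G)
    visit E (parent B)
      E–B: parent, skip
      visit D (parent E)
        visit I (parent D)
          I–D: parent, skip
        D–E: parent, skip
      visit K (parent E)
        K–E: parent, skip
        visit F (parent K)
          F–K: parent, skip
        visit J (parent K)
          J–K: parent, skip
    B–G: parent, skip
    visit A (parent B)
      visit L (parent A)
        L–A: parent, skip
      visit M (parent A)
        M–A: parent, skip
      A–B: parent, skip
      visit C (parent A)
        C–A: parent, skip
        visit H (parent C)
          H–C: parent, skip
No non-parent visited neighbor found — the graph is a forest.

No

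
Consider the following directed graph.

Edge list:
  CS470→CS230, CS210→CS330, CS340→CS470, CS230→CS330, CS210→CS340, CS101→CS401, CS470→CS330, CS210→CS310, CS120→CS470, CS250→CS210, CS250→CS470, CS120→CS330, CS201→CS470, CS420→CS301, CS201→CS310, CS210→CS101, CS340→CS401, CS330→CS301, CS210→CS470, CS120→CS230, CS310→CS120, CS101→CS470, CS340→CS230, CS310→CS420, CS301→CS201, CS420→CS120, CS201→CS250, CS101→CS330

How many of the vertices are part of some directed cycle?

A vertex is on a directed cycle iff it belongs to a strongly connected component of size ≥ 2 (or has a self-loop).
The vertices on cycles are {CS101, CS120, CS201, CS210, CS230, CS250, CS301, CS310, CS330, CS340, CS420, CS470} — 12 in total.

12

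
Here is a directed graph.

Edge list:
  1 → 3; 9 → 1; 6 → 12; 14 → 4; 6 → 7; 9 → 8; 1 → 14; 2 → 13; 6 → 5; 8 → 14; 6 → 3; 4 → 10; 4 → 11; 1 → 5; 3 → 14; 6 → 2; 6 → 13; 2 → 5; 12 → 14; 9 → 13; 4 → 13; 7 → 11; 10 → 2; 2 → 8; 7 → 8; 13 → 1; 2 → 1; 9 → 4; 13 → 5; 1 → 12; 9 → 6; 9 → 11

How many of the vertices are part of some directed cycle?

A vertex is on a directed cycle iff it belongs to a strongly connected component of size ≥ 2 (or has a self-loop).
The vertices on cycles are {1, 2, 3, 4, 8, 10, 12, 13, 14} — 9 in total.

9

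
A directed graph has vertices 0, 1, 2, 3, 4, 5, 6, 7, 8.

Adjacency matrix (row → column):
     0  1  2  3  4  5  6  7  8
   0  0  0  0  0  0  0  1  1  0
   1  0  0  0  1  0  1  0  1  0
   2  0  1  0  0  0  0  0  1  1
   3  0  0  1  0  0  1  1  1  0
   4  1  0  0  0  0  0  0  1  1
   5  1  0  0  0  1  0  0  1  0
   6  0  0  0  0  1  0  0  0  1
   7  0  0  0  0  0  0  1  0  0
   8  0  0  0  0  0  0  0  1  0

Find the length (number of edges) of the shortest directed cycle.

3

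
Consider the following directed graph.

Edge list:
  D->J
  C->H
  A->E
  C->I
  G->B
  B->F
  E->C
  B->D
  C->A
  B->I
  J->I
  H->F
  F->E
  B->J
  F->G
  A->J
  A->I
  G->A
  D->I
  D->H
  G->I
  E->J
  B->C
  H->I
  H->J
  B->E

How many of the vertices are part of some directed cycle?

8

A vertex is on a directed cycle iff it belongs to a strongly connected component of size ≥ 2 (or has a self-loop).
The vertices on cycles are {A, B, C, D, E, F, G, H} — 8 in total.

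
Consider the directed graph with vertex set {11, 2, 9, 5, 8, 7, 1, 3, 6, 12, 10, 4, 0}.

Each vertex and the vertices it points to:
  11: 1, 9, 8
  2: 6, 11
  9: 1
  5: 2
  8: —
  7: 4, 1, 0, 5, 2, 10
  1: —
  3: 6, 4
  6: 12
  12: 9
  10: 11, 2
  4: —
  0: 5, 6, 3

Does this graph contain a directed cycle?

DFS with white/gray/black marking, starting from 8:
8 gray
8 black
11 gray
  1 gray
  1 black
  9 gray
    9→1: 1 black — skip
  9 black
  11→8: 8 black — skip
11 black
2 gray
  6 gray
    12 gray
      12→9: 9 black — skip
    12 black
  6 black
  2→11: 11 black — skip
2 black
5 gray
  5→2: 2 black — skip
5 black
7 gray
  4 gray
  4 black
  7→1: 1 black — skip
  0 gray
    0→5: 5 black — skip
    0→6: 6 black — skip
    3 gray
      3→6: 6 black — skip
      3→4: 4 black — skip
    3 black
  0 black
  7→5: 5 black — skip
  7→2: 2 black — skip
  10 gray
    10→11: 11 black — skip
    10→2: 2 black — skip
  10 black
7 black
Every edge goes to a white or black vertex — no back edge, so the graph is acyclic.

No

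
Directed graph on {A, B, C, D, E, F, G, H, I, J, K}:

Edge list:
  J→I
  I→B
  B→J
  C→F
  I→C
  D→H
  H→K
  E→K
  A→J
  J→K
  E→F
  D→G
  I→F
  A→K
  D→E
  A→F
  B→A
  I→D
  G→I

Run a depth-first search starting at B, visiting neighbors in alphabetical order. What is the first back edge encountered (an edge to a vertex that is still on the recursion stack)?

I→B

DFS from B (visiting neighbors in alphabetical order); mark gray on enter, black on exit:
B gray
  A gray
    F gray
    F black
    J gray
      I gray
        I→B: B is gray → back edge
First back edge: I → B.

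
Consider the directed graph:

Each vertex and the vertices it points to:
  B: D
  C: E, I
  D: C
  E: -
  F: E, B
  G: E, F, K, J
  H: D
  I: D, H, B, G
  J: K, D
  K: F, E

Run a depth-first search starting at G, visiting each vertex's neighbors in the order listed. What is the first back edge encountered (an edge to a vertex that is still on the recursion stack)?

DFS from G (visiting each vertex's neighbors in the order listed); mark gray on enter, black on exit:
G gray
  E gray
  E black
  F gray
    F→E: E black — skip
    B gray
      D gray
        C gray
          C→E: E black — skip
          I gray
            I→D: D is gray → back edge
First back edge: I → D.

I->D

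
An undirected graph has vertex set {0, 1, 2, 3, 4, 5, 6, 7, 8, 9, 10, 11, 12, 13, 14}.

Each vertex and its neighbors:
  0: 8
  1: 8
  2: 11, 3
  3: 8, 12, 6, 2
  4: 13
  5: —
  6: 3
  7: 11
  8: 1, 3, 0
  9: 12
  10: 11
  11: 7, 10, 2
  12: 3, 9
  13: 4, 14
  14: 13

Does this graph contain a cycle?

DFS, tracking each vertex's parent; an edge to a visited non-parent vertex closes a cycle.
Start from 8:
visit 8 (parent –)
  visit 1 (parent 8)
    1–8: parent, skip
  visit 3 (parent 8)
    3–8: parent, skip
    visit 12 (parent 3)
      12–3: parent, skip
      visit 9 (parent 12)
        9–12: parent, skip
    visit 6 (parent 3)
      6–3: parent, skip
    visit 2 (parent 3)
      visit 11 (parent 2)
        visit 7 (parent 11)
          7–11: parent, skip
        visit 10 (parent 11)
          10–11: parent, skip
        11–2: parent, skip
      2–3: parent, skip
  visit 0 (parent 8)
    0–8: parent, skip
visit 4 (parent –)
  visit 13 (parent 4)
    13–4: parent, skip
    visit 14 (parent 13)
      14–13: parent, skip
visit 5 (parent –)
No non-parent visited neighbor found — the graph is a forest.

No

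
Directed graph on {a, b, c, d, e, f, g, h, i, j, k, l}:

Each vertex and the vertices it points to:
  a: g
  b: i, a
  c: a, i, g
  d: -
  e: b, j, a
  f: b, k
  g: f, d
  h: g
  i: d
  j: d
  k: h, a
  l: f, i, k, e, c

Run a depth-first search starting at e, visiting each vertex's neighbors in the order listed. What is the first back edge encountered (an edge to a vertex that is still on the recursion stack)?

f->b

DFS from e (visiting each vertex's neighbors in the order listed); mark gray on enter, black on exit:
e gray
  b gray
    i gray
      d gray
      d black
    i black
    a gray
      g gray
        f gray
          f→b: b is gray → back edge
First back edge: f → b.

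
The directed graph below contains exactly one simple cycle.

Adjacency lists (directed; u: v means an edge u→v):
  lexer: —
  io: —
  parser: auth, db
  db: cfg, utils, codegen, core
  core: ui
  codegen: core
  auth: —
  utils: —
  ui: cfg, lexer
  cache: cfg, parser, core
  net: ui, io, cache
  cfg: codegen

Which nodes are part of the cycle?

DFS with gray/black marking from ui:
ui gray
  cfg gray
    codegen gray
      core gray
        core→ui: ui is gray → back edge
Back edge closes the cycle ui → cfg → codegen → core → ui; its vertices are {ui, cfg, core, codegen}.

ui, cfg, core, codegen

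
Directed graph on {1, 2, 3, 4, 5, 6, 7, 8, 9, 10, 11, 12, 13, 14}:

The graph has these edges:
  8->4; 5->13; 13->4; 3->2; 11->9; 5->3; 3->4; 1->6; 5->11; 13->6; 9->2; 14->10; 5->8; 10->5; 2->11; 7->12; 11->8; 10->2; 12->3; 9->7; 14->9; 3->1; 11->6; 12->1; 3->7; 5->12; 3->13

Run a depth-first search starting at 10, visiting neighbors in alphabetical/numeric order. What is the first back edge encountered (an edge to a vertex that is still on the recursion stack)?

DFS from 10 (visiting neighbors in alphabetical/numeric order); mark gray on enter, black on exit:
10 gray
  2 gray
    11 gray
      6 gray
      6 black
      8 gray
        4 gray
        4 black
      8 black
      9 gray
        9→2: 2 is gray → back edge
First back edge: 9 → 2.

9→2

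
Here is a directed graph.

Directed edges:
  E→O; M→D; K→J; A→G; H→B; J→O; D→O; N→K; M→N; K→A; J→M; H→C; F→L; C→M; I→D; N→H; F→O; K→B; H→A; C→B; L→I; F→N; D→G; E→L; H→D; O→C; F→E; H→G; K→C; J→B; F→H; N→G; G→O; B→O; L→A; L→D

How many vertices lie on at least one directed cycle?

11

A vertex is on a directed cycle iff it belongs to a strongly connected component of size ≥ 2 (or has a self-loop).
The vertices on cycles are {A, B, C, D, G, H, J, K, M, N, O} — 11 in total.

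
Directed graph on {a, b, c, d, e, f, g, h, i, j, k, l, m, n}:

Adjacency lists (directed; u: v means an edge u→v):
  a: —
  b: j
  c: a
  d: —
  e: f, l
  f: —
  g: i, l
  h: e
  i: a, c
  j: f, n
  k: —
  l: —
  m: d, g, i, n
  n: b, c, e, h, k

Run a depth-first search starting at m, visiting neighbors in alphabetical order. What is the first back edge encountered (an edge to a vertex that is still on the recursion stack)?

j→n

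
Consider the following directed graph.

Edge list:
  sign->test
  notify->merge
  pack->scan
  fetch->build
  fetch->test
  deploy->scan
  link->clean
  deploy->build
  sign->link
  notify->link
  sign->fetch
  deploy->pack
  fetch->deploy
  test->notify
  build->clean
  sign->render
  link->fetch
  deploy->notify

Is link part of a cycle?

Yes

link is on a cycle iff link can reach itself via ≥1 edge.
link → fetch → test → notify → link — yes.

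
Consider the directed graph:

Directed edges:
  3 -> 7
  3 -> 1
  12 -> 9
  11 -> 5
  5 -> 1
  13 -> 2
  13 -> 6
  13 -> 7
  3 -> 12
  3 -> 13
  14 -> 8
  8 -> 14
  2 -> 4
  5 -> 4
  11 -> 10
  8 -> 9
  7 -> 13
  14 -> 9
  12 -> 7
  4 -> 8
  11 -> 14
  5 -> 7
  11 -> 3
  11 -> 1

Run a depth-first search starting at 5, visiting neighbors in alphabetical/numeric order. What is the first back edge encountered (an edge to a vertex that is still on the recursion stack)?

DFS from 5 (visiting neighbors in alphabetical/numeric order); mark gray on enter, black on exit:
5 gray
  1 gray
  1 black
  4 gray
    8 gray
      9 gray
      9 black
      14 gray
        14→8: 8 is gray → back edge
First back edge: 14 → 8.

14->8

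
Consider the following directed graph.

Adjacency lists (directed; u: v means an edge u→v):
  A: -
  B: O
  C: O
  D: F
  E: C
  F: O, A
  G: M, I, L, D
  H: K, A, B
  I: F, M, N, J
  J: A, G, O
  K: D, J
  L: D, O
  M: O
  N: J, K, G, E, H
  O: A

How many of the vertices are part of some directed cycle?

6

A vertex is on a directed cycle iff it belongs to a strongly connected component of size ≥ 2 (or has a self-loop).
The vertices on cycles are {G, H, I, J, K, N} — 6 in total.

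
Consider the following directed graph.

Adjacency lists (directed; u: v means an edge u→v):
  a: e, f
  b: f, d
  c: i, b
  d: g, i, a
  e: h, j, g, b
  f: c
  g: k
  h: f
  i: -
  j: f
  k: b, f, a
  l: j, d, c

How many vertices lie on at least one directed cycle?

10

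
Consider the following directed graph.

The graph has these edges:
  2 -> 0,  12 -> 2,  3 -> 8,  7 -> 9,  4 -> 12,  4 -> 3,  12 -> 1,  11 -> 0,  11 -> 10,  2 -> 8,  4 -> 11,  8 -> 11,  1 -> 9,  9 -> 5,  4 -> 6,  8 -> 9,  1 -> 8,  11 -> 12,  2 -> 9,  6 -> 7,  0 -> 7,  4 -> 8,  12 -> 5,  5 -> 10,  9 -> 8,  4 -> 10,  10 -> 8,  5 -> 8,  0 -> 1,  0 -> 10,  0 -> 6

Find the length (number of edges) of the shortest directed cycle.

For each vertex v, BFS finds the shortest path from v back to v.
The shortest such closed walk is 8 → 9 → 8, length 2.

2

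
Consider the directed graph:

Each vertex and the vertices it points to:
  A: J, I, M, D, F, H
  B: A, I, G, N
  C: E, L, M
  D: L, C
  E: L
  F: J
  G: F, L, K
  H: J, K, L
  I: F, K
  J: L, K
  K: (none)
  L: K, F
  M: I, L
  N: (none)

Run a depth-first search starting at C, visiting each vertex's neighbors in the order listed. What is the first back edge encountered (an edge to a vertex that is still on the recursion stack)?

DFS from C (visiting each vertex's neighbors in the order listed); mark gray on enter, black on exit:
C gray
  E gray
    L gray
      K gray
      K black
      F gray
        J gray
          J→L: L is gray → back edge
First back edge: J → L.

J->L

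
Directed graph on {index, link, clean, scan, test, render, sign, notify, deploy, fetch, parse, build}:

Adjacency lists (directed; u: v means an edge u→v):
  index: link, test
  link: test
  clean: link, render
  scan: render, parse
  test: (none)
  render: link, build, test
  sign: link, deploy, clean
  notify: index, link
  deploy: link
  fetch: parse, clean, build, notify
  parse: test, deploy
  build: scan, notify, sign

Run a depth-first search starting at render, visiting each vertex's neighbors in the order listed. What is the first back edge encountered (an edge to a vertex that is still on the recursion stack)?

scan→render

DFS from render (visiting each vertex's neighbors in the order listed); mark gray on enter, black on exit:
render gray
  link gray
    test gray
    test black
  link black
  build gray
    scan gray
      scan→render: render is gray → back edge
First back edge: scan → render.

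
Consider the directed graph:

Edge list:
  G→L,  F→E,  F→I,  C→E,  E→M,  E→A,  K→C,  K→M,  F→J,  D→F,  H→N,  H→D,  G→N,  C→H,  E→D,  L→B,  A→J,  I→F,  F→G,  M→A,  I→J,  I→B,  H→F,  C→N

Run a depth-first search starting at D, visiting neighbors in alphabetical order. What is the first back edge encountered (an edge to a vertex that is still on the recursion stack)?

DFS from D (visiting neighbors in alphabetical order); mark gray on enter, black on exit:
D gray
  F gray
    E gray
      A gray
        J gray
        J black
      A black
      E→D: D is gray → back edge
First back edge: E → D.

E->D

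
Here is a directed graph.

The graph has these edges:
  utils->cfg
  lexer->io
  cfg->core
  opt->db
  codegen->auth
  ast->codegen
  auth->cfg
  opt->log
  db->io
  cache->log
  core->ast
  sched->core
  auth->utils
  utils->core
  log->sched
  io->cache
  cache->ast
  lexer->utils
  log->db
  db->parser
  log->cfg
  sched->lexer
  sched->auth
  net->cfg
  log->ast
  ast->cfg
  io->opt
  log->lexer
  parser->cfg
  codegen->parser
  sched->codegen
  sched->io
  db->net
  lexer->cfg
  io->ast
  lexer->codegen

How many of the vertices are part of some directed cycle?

A vertex is on a directed cycle iff it belongs to a strongly connected component of size ≥ 2 (or has a self-loop).
The vertices on cycles are {db, io, ast, cfg, log, opt, auth, core, cache, lexer, sched, utils, parser, codegen} — 14 in total.

14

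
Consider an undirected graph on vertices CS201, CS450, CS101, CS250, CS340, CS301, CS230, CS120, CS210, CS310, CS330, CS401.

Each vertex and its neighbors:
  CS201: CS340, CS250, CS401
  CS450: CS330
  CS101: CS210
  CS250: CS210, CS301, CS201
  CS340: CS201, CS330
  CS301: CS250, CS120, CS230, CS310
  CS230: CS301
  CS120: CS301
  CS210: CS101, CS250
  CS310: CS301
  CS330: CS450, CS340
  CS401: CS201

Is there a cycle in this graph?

No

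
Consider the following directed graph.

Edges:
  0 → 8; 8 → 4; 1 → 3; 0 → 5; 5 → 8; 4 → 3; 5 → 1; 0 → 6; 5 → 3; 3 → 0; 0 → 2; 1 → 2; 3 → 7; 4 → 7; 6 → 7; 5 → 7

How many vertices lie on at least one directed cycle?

A vertex is on a directed cycle iff it belongs to a strongly connected component of size ≥ 2 (or has a self-loop).
The vertices on cycles are {0, 1, 3, 4, 5, 8} — 6 in total.

6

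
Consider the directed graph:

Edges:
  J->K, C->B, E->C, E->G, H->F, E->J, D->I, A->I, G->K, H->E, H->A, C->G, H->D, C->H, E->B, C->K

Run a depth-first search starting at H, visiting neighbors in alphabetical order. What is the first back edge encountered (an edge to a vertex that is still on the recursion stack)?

DFS from H (visiting neighbors in alphabetical order); mark gray on enter, black on exit:
H gray
  A gray
    I gray
    I black
  A black
  D gray
    D→I: I black — skip
  D black
  E gray
    B gray
    B black
    C gray
      C→B: B black — skip
      G gray
        K gray
        K black
      G black
      C→H: H is gray → back edge
First back edge: C → H.

C→H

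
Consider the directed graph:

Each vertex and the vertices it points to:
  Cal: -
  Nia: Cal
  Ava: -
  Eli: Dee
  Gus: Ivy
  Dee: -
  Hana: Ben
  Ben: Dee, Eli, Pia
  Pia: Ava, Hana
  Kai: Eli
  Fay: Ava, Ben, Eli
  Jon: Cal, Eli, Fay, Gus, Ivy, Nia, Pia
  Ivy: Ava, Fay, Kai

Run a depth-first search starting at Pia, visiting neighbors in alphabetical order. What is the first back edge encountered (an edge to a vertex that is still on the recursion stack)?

Ben->Pia

DFS from Pia (visiting neighbors in alphabetical order); mark gray on enter, black on exit:
Pia gray
  Ava gray
  Ava black
  Hana gray
    Ben gray
      Dee gray
      Dee black
      Eli gray
        Eli→Dee: Dee black — skip
      Eli black
      Ben→Pia: Pia is gray → back edge
First back edge: Ben → Pia.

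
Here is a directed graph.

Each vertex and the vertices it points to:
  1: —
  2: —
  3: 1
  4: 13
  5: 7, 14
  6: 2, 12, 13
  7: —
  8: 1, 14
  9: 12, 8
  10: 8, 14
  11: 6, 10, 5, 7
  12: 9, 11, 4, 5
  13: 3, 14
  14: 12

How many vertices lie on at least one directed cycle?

10

A vertex is on a directed cycle iff it belongs to a strongly connected component of size ≥ 2 (or has a self-loop).
The vertices on cycles are {4, 5, 6, 8, 9, 10, 11, 12, 13, 14} — 10 in total.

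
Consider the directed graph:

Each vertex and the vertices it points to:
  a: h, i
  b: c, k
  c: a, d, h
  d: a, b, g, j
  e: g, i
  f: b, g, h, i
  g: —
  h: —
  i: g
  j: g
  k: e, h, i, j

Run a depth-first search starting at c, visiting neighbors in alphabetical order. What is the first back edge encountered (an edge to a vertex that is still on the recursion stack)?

b→c

DFS from c (visiting neighbors in alphabetical order); mark gray on enter, black on exit:
c gray
  a gray
    h gray
    h black
    i gray
      g gray
      g black
    i black
  a black
  d gray
    d→a: a black — skip
    b gray
      b→c: c is gray → back edge
First back edge: b → c.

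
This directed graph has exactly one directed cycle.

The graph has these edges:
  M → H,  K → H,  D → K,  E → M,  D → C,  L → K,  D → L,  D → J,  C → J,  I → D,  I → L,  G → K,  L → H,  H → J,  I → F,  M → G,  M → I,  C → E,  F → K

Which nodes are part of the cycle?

DFS with gray/black marking from E:
E gray
  M gray
    G gray
      K gray
        H gray
          J gray
          J black
        H black
      K black
    G black
    M→H: H black — skip
    I gray
      F gray
        F→K: K black — skip
      F black
      D gray
        L gray
          L→H: H black — skip
          L→K: K black — skip
        L black
        D→J: J black — skip
        C gray
          C→E: E is gray → back edge
Back edge closes the cycle E → M → I → D → C → E; its vertices are {C, D, E, I, M}.

C, D, E, I, M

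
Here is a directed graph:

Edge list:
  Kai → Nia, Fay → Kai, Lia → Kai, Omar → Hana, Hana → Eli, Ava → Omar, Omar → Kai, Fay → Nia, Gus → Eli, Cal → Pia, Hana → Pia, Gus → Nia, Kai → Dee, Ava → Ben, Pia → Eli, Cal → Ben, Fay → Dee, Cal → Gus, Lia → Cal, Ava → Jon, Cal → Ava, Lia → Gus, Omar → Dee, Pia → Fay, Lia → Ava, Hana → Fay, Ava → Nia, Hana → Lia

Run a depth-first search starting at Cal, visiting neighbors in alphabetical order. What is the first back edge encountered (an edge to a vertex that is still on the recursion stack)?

Lia->Ava

DFS from Cal (visiting neighbors in alphabetical order); mark gray on enter, black on exit:
Cal gray
  Ava gray
    Ben gray
    Ben black
    Jon gray
    Jon black
    Nia gray
    Nia black
    Omar gray
      Dee gray
      Dee black
      Hana gray
        Eli gray
        Eli black
        Fay gray
          Fay→Dee: Dee black — skip
          Kai gray
            Kai→Dee: Dee black — skip
            Kai→Nia: Nia black — skip
          Kai black
          Fay→Nia: Nia black — skip
        Fay black
        Lia gray
          Lia→Ava: Ava is gray → back edge
First back edge: Lia → Ava.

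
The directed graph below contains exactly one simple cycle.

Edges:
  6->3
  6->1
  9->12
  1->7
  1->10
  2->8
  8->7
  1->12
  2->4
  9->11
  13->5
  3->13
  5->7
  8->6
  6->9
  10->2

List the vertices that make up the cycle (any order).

DFS with gray/black marking from 6:
6 gray
  9 gray
    11 gray
    11 black
    12 gray
    12 black
  9 black
  1 gray
    1→12: 12 black — skip
    10 gray
      2 gray
        8 gray
          7 gray
          7 black
          8→6: 6 is gray → back edge
Back edge closes the cycle 6 → 1 → 10 → 2 → 8 → 6; its vertices are {1, 2, 6, 8, 10}.

1, 2, 6, 8, 10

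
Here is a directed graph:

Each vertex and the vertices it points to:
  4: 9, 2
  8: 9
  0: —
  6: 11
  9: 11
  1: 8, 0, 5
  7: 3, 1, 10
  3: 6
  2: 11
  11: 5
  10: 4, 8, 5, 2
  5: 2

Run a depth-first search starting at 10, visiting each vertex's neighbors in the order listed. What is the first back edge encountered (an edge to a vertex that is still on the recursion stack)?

DFS from 10 (visiting each vertex's neighbors in the order listed); mark gray on enter, black on exit:
10 gray
  4 gray
    9 gray
      11 gray
        5 gray
          2 gray
            2→11: 11 is gray → back edge
First back edge: 2 → 11.

2→11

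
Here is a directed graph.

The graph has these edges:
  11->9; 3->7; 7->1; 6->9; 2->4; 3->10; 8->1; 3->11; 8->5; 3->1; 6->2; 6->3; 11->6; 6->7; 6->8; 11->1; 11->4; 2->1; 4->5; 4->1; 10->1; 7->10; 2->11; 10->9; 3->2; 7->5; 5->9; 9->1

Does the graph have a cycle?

Yes

DFS with white/gray/black marking, starting from 4:
4 gray
  5 gray
    9 gray
      1 gray
      1 black
    9 black
  5 black
  4→1: 1 black — skip
4 black
2 gray
  11 gray
    11→1: 1 black — skip
    6 gray
      7 gray
        7→5: 5 black — skip
        7→1: 1 black — skip
        10 gray
          10→1: 1 black — skip
          10→9: 9 black — skip
        10 black
      7 black
      6→2: 2 is gray → back edge
Back edge found, so a cycle exists: 2 → 11 → 6 → 2.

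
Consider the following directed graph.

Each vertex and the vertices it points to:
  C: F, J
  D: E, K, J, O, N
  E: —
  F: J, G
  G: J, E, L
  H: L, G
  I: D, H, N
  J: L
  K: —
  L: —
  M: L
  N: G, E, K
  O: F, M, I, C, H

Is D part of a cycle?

Yes

D is on a cycle iff D can reach itself via ≥1 edge.
D → O → I → D — yes.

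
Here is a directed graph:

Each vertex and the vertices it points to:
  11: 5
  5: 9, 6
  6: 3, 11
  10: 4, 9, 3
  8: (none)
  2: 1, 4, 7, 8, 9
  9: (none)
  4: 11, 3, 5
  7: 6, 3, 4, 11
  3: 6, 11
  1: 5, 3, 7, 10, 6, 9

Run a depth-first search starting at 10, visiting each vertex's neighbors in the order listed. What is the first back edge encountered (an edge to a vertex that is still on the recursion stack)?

DFS from 10 (visiting each vertex's neighbors in the order listed); mark gray on enter, black on exit:
10 gray
  4 gray
    11 gray
      5 gray
        9 gray
        9 black
        6 gray
          3 gray
            3→6: 6 is gray → back edge
First back edge: 3 → 6.

3→6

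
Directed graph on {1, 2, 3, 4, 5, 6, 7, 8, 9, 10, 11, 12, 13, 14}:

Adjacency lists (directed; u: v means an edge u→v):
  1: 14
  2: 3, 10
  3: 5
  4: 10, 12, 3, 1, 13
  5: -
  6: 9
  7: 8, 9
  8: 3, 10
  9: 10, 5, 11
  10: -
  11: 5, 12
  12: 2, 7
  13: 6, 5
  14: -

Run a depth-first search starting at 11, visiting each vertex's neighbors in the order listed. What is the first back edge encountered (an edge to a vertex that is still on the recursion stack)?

9→11

DFS from 11 (visiting each vertex's neighbors in the order listed); mark gray on enter, black on exit:
11 gray
  5 gray
  5 black
  12 gray
    2 gray
      3 gray
        3→5: 5 black — skip
      3 black
      10 gray
      10 black
    2 black
    7 gray
      8 gray
        8→3: 3 black — skip
        8→10: 10 black — skip
      8 black
      9 gray
        9→10: 10 black — skip
        9→5: 5 black — skip
        9→11: 11 is gray → back edge
First back edge: 9 → 11.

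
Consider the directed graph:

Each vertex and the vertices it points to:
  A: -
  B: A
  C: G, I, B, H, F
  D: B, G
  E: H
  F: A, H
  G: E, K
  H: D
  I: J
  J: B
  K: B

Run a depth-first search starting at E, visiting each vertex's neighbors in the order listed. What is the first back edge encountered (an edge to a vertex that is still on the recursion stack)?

G→E

DFS from E (visiting each vertex's neighbors in the order listed); mark gray on enter, black on exit:
E gray
  H gray
    D gray
      B gray
        A gray
        A black
      B black
      G gray
        G→E: E is gray → back edge
First back edge: G → E.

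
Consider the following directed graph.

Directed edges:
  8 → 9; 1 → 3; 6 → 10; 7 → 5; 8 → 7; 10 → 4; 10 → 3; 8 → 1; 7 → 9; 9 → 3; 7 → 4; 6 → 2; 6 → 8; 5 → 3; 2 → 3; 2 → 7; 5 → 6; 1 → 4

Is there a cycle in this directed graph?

DFS with white/gray/black marking, starting from 8:
8 gray
  1 gray
    3 gray
    3 black
    4 gray
    4 black
  1 black
  9 gray
    9→3: 3 black — skip
  9 black
  7 gray
    7→9: 9 black — skip
    7→4: 4 black — skip
    5 gray
      5→3: 3 black — skip
      6 gray
        2 gray
          2→7: 7 is gray → back edge
Back edge found, so a cycle exists: 7 → 5 → 6 → 2 → 7.

Yes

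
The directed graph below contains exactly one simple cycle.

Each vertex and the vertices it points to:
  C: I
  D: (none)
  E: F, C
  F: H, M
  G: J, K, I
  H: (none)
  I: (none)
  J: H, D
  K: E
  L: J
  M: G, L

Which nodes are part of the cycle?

DFS with gray/black marking from M:
M gray
  G gray
    J gray
      H gray
      H black
      D gray
      D black
    J black
    K gray
      E gray
        F gray
          F→H: H black — skip
          F→M: M is gray → back edge
Back edge closes the cycle M → G → K → E → F → M; its vertices are {E, F, G, K, M}.

E, F, G, K, M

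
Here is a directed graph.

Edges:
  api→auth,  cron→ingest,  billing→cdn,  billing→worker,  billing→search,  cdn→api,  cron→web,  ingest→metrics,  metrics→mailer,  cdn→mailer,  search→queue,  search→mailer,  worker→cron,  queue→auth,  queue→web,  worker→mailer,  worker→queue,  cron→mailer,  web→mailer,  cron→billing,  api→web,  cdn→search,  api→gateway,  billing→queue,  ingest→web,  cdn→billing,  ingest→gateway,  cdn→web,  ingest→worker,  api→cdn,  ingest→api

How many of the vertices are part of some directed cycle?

6

A vertex is on a directed cycle iff it belongs to a strongly connected component of size ≥ 2 (or has a self-loop).
The vertices on cycles are {api, cdn, cron, ingest, worker, billing} — 6 in total.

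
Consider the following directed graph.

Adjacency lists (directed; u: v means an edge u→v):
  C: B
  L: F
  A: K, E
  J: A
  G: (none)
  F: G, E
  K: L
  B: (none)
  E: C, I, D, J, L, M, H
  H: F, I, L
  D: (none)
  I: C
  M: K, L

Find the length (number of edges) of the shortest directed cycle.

For each vertex v, BFS finds the shortest path from v back to v.
The shortest such closed walk is E → L → F → E, length 3.

3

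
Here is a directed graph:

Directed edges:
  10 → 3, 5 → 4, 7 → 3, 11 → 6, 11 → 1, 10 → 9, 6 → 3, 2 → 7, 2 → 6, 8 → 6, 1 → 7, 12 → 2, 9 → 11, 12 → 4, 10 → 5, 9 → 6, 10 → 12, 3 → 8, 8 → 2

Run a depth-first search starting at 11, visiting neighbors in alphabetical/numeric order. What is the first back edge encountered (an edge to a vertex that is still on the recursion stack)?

6→3

DFS from 11 (visiting neighbors in alphabetical/numeric order); mark gray on enter, black on exit:
11 gray
  1 gray
    7 gray
      3 gray
        8 gray
          2 gray
            6 gray
              6→3: 3 is gray → back edge
First back edge: 6 → 3.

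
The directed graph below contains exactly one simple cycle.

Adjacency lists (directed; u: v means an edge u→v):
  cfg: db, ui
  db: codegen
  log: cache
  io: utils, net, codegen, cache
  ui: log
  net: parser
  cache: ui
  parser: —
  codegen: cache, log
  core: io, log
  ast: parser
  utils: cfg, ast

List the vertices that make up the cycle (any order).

DFS with gray/black marking from log:
log gray
  cache gray
    ui gray
      ui→log: log is gray → back edge
Back edge closes the cycle log → cache → ui → log; its vertices are {ui, log, cache}.

ui, log, cache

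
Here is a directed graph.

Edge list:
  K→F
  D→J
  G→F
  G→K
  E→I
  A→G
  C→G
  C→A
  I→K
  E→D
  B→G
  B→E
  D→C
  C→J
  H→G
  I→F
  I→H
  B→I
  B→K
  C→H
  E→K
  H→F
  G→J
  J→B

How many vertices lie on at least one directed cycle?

9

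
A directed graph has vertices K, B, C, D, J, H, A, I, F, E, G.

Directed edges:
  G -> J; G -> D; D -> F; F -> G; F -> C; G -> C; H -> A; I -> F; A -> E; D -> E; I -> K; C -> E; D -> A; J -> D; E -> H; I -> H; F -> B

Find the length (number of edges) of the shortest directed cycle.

For each vertex v, BFS finds the shortest path from v back to v.
The shortest such closed walk is F → G → D → F, length 3.

3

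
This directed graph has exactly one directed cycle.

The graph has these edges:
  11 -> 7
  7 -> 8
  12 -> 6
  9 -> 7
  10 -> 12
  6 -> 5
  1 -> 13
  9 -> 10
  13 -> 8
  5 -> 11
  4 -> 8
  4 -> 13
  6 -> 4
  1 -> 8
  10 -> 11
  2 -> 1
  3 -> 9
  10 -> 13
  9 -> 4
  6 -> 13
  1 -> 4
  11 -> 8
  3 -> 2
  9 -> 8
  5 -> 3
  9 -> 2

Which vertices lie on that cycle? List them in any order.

3, 5, 6, 9, 10, 12

DFS with gray/black marking from 3:
3 gray
  2 gray
    1 gray
      13 gray
        8 gray
        8 black
      13 black
      4 gray
        4→13: 13 black — skip
        4→8: 8 black — skip
      4 black
      1→8: 8 black — skip
    1 black
  2 black
  9 gray
    9→2: 2 black — skip
    7 gray
      7→8: 8 black — skip
    7 black
    9→8: 8 black — skip
    9→4: 4 black — skip
    10 gray
      12 gray
        6 gray
          5 gray
            5→3: 3 is gray → back edge
Back edge closes the cycle 3 → 9 → 10 → 12 → 6 → 5 → 3; its vertices are {3, 5, 6, 9, 10, 12}.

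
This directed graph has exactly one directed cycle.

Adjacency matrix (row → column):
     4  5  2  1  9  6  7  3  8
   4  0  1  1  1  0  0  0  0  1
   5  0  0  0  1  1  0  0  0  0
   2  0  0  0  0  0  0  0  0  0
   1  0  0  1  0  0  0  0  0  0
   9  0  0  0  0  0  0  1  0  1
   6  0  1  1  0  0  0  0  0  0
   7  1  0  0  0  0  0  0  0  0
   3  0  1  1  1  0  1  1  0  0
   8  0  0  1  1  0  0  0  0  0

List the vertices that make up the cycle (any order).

4, 5, 7, 9

DFS with gray/black marking from 7:
7 gray
  4 gray
    2 gray
    2 black
    1 gray
      1→2: 2 black — skip
    1 black
    5 gray
      5→1: 1 black — skip
      9 gray
        8 gray
          8→2: 2 black — skip
          8→1: 1 black — skip
        8 black
        9→7: 7 is gray → back edge
Back edge closes the cycle 7 → 4 → 5 → 9 → 7; its vertices are {4, 5, 7, 9}.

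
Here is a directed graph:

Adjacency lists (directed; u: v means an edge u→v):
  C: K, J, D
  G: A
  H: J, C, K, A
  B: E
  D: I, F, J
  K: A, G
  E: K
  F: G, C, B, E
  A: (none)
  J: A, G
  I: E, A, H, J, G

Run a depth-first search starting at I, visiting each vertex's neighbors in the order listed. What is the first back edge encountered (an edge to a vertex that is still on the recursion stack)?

DFS from I (visiting each vertex's neighbors in the order listed); mark gray on enter, black on exit:
I gray
  E gray
    K gray
      A gray
      A black
      G gray
        G→A: A black — skip
      G black
    K black
  E black
  I→A: A black — skip
  H gray
    J gray
      J→A: A black — skip
      J→G: G black — skip
    J black
    C gray
      C→K: K black — skip
      C→J: J black — skip
      D gray
        D→I: I is gray → back edge
First back edge: D → I.

D->I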